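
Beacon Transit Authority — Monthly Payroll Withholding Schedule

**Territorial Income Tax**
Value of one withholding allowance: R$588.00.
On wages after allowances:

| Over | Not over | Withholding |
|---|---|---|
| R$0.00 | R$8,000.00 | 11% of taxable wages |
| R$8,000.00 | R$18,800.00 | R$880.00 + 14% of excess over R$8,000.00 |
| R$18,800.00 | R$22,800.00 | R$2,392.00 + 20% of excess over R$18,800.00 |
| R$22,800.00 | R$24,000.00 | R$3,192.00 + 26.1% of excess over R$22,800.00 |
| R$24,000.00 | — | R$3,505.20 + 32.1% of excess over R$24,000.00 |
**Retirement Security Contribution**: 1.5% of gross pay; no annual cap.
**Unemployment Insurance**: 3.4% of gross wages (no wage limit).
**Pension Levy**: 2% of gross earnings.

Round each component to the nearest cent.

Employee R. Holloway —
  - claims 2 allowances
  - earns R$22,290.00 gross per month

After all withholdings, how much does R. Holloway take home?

R$17,897.19

Territorial Income Tax: taxable = R$22,290.00 − 2×R$588.00 = R$21,114.00
  R$2,392.00 + 20% × (R$21,114.00 − R$18,800.00) = R$2,392.00 + 20% × R$2,314.00 = R$2,854.80
Retirement Security Contribution: 1.5% × R$22,290.00 = R$334.35
Unemployment Insurance: 3.4% × R$22,290.00 = R$757.86
Pension Levy: 2% × R$22,290.00 = R$445.80
Total withheld: R$2,854.80 + R$334.35 + R$757.86 + R$445.80 = R$4,392.81
Net pay: R$22,290.00 − R$4,392.81 = R$17,897.19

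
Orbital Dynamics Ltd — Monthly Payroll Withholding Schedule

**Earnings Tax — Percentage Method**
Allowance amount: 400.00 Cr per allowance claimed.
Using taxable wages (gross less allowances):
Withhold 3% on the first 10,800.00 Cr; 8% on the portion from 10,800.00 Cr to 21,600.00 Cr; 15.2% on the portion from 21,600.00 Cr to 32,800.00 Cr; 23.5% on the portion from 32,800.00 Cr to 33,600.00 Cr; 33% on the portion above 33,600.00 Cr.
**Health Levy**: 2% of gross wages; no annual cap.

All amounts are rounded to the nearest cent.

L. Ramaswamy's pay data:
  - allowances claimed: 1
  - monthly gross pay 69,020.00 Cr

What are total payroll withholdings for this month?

16,015.40 Cr

Earnings Tax: taxable = 69,020.00 Cr − 1×400.00 Cr = 68,620.00 Cr
  3,078.40 Cr + 33% × (68,620.00 Cr − 33,600.00 Cr) = 3,078.40 Cr + 33% × 35,020.00 Cr = 14,635.00 Cr
Health Levy: 2% × 69,020.00 Cr = 1,380.40 Cr
Total: 14,635.00 Cr + 1,380.40 Cr = 16,015.40 Cr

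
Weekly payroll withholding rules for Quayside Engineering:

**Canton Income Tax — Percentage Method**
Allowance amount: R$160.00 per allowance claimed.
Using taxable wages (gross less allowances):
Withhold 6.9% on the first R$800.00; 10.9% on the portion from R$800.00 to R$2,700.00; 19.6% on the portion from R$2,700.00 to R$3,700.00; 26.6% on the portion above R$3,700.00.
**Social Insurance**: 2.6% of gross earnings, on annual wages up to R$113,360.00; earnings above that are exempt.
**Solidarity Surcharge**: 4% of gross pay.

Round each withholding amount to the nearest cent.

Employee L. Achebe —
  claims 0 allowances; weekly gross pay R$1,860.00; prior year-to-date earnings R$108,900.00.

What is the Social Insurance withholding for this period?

R$48.36

Social Insurance: 2.6% × R$1,860.00 = R$48.36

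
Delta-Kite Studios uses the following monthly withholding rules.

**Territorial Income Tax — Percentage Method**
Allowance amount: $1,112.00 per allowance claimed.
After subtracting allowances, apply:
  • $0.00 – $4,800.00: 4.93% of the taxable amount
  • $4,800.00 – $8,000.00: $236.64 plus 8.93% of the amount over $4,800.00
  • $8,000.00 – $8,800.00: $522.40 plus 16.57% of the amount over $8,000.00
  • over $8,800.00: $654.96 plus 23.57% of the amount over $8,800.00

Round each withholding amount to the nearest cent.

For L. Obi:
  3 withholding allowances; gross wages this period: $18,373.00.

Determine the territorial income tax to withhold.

Territorial Income Tax: taxable = $18,373.00 − 3×$1,112.00 = $15,037.00
  $654.96 + 23.57% × ($15,037.00 − $8,800.00) = $654.96 + 23.57% × $6,237.00 = $2,125.02

$2,125.02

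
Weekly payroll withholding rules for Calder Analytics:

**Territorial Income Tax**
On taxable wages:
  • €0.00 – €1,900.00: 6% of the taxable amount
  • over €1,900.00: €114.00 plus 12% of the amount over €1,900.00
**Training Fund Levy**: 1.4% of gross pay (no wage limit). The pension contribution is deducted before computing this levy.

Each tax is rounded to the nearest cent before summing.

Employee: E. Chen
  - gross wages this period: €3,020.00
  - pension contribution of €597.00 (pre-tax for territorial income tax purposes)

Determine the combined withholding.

€210.68

Territorial Income Tax: taxable = €3,020.00 − €597.00 = €2,423.00
  €114.00 + 12% × (€2,423.00 − €1,900.00) = €114.00 + 12% × €523.00 = €176.76
Training Fund Levy: 1.4% × €2,423.00 = €33.92
Total: €176.76 + €33.92 = €210.68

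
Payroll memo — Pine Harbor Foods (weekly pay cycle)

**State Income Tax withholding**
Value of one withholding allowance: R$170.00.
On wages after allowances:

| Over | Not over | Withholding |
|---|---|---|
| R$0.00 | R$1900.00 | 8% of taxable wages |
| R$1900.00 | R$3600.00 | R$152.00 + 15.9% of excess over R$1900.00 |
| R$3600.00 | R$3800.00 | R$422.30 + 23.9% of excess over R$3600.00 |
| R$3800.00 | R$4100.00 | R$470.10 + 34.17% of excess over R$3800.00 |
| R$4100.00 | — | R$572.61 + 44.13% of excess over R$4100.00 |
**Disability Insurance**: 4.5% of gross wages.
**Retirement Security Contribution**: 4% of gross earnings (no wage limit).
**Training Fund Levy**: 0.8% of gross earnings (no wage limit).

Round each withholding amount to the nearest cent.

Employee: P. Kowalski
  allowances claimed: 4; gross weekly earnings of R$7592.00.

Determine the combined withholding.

R$2519.61

State Income Tax: taxable = R$7592.00 − 4×R$170.00 = R$6912.00
  R$572.61 + 44.13% × (R$6912.00 − R$4100.00) = R$572.61 + 44.13% × R$2812.00 = R$1813.55
Disability Insurance: 4.5% × R$7592.00 = R$341.64
Retirement Security Contribution: 4% × R$7592.00 = R$303.68
Training Fund Levy: 0.8% × R$7592.00 = R$60.74
Total: R$1813.55 + R$341.64 + R$303.68 + R$60.74 = R$2519.61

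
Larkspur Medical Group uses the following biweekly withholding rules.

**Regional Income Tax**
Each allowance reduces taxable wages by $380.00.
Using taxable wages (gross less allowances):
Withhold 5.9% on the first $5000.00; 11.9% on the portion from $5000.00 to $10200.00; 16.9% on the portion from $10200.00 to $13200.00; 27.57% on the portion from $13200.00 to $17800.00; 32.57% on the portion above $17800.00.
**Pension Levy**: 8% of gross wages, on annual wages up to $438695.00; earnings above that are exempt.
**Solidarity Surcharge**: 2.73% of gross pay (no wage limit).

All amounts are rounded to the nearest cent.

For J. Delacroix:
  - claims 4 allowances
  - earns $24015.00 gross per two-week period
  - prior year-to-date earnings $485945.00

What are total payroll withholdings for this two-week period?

$4873.79

Regional Income Tax: taxable = $24015.00 − 4×$380.00 = $22495.00
  $2689.02 + 32.57% × ($22495.00 − $17800.00) = $2689.02 + 32.57% × $4695.00 = $4218.18
Pension Levy: YTD $485945.00 ≥ cap $438695.00 → $0.00
Solidarity Surcharge: 2.73% × $24015.00 = $655.61
Total: $4218.18 + $0.00 + $655.61 = $4873.79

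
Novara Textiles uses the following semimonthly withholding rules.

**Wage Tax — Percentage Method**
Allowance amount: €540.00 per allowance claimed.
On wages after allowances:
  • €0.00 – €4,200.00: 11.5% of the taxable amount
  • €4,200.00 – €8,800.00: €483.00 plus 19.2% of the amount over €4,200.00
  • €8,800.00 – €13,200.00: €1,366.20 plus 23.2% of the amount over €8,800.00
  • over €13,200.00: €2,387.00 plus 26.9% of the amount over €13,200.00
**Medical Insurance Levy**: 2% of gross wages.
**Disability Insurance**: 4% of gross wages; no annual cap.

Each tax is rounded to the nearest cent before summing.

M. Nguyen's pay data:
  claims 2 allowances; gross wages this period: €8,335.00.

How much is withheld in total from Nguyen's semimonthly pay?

€1,569.66

Wage Tax: taxable = €8,335.00 − 2×€540.00 = €7,255.00
  €483.00 + 19.2% × (€7,255.00 − €4,200.00) = €483.00 + 19.2% × €3,055.00 = €1,069.56
Medical Insurance Levy: 2% × €8,335.00 = €166.70
Disability Insurance: 4% × €8,335.00 = €333.40
Total: €1,069.56 + €166.70 + €333.40 = €1,569.66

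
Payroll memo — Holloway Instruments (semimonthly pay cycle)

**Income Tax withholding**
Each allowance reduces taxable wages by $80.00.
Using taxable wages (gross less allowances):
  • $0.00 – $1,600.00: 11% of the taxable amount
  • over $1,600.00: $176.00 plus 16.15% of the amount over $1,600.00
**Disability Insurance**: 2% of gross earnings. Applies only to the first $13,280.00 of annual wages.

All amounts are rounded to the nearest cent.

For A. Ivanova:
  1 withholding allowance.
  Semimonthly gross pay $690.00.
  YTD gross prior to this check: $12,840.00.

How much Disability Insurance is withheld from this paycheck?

Disability Insurance: cap $13,280.00 − YTD $12,840.00 = $440.00 subject; 2% × $440.00 = $8.80

$8.80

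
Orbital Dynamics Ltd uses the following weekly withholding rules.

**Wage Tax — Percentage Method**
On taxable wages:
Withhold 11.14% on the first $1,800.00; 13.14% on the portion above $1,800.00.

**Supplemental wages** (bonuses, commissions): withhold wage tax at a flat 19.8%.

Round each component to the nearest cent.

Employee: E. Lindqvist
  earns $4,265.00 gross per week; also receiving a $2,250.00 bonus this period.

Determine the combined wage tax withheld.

$969.92

Wage Tax: taxable = $4,265.00
  $200.52 + 13.14% × ($4,265.00 − $1,800.00) = $200.52 + 13.14% × $2,465.00 = $524.42
Supplemental (19.8% flat on bonus): 19.8% × $2,250.00 = $445.50
Total wage tax: $524.42 + $445.50 = $969.92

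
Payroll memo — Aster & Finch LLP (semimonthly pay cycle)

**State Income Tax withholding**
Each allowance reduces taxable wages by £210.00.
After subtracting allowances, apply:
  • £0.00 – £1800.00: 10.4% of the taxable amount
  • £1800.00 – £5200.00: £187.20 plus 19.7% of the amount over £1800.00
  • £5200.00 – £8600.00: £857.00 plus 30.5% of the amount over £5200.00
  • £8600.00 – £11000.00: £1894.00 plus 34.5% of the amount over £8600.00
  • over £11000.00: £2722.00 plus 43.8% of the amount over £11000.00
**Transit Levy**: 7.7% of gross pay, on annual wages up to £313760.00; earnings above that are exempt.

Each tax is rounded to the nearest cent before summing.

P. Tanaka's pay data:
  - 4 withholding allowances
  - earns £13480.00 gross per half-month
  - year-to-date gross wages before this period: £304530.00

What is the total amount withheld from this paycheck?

£4151.03

State Income Tax: taxable = £13480.00 − 4×£210.00 = £12640.00
  £2722.00 + 43.8% × (£12640.00 − £11000.00) = £2722.00 + 43.8% × £1640.00 = £3440.32
Transit Levy: cap £313760.00 − YTD £304530.00 = £9230.00 subject; 7.7% × £9230.00 = £710.71
Total: £3440.32 + £710.71 = £4151.03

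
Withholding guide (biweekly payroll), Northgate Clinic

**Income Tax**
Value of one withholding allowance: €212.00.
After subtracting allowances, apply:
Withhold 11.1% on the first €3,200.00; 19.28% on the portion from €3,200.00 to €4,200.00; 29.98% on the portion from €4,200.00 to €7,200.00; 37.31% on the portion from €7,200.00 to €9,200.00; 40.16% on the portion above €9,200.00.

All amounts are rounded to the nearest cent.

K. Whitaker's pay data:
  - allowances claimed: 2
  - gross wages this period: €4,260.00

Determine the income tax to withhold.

Income Tax: taxable = €4,260.00 − 2×€212.00 = €3,836.00
  €355.20 + 19.28% × (€3,836.00 − €3,200.00) = €355.20 + 19.28% × €636.00 = €477.82

€477.82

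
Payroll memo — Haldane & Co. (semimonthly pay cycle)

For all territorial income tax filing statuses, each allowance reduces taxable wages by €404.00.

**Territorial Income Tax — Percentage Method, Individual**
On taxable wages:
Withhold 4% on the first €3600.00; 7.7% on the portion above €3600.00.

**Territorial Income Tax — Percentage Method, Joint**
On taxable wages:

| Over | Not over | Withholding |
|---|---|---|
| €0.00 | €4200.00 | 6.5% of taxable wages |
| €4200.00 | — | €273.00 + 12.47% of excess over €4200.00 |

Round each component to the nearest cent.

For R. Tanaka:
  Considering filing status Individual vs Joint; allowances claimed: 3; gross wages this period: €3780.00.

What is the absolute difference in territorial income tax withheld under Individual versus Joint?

€64.20

Territorial Income Tax (Individual): taxable = €3780.00 − 3×€404.00 = €2568.00
  4% × €2568.00 = €102.72
Territorial Income Tax (Joint): taxable = €3780.00 − 3×€404.00 = €2568.00
  6.5% × €2568.00 = €166.92
Difference: |€102.72 − €166.92| = €64.20 (higher under Joint)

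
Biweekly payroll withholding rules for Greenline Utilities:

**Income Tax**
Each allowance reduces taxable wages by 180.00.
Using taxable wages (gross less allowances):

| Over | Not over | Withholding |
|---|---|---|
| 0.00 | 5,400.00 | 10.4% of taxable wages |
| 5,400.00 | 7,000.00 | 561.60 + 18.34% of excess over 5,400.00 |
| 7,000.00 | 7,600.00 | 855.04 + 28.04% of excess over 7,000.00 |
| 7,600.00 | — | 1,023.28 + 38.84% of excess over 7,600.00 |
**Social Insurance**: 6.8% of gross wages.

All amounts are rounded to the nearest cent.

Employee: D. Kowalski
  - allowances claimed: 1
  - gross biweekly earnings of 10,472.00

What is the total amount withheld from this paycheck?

2,780.95

Income Tax: taxable = 10,472.00 − 1×180.00 = 10,292.00
  1,023.28 + 38.84% × (10,292.00 − 7,600.00) = 1,023.28 + 38.84% × 2,692.00 = 2,068.85
Social Insurance: 6.8% × 10,472.00 = 712.10
Total: 2,068.85 + 712.10 = 2,780.95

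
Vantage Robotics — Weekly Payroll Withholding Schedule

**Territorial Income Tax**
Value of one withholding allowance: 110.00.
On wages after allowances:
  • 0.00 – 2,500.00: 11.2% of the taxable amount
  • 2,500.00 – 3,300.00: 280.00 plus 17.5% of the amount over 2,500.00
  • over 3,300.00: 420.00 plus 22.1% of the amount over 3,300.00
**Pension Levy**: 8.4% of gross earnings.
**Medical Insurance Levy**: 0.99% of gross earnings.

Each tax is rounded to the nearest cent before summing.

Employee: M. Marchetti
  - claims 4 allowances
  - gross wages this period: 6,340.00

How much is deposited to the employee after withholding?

4,750.07

Territorial Income Tax: taxable = 6,340.00 − 4×110.00 = 5,900.00
  420.00 + 22.1% × (5,900.00 − 3,300.00) = 420.00 + 22.1% × 2,600.00 = 994.60
Pension Levy: 8.4% × 6,340.00 = 532.56
Medical Insurance Levy: 0.99% × 6,340.00 = 62.77
Total withheld: 994.60 + 532.56 + 62.77 = 1,589.93
Net pay: 6,340.00 − 1,589.93 = 4,750.07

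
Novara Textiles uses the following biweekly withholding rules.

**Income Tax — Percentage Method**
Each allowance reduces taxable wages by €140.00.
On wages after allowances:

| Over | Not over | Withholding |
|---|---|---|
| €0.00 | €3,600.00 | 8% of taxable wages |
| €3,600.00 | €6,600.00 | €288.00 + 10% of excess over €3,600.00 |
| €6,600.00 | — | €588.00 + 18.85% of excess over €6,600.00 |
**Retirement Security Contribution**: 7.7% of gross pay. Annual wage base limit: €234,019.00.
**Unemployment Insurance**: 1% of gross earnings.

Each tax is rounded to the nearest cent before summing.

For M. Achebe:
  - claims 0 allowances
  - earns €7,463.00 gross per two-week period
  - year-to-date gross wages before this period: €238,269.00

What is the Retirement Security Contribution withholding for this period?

€0.00

Retirement Security Contribution: YTD €238,269.00 ≥ cap €234,019.00 → €0.00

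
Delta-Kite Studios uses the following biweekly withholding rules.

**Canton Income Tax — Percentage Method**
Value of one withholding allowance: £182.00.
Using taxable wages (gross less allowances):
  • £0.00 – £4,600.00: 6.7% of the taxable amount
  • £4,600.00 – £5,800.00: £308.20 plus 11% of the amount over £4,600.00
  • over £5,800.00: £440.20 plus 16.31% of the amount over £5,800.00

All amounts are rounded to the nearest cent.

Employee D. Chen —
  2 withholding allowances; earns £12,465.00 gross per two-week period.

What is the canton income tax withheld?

Canton Income Tax: taxable = £12,465.00 − 2×£182.00 = £12,101.00
  £440.20 + 16.31% × (£12,101.00 − £5,800.00) = £440.20 + 16.31% × £6,301.00 = £1,467.89

£1,467.89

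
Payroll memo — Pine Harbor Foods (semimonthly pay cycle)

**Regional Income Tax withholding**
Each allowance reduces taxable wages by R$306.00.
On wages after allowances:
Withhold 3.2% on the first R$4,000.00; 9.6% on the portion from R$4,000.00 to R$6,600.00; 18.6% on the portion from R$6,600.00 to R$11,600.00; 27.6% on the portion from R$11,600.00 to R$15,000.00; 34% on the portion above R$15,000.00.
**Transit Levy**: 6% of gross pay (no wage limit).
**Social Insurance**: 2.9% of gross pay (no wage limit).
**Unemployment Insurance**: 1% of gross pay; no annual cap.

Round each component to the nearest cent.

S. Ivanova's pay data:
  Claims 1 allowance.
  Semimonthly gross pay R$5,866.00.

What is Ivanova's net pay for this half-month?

Regional Income Tax: taxable = R$5,866.00 − 1×R$306.00 = R$5,560.00
  R$128.00 + 9.6% × (R$5,560.00 − R$4,000.00) = R$128.00 + 9.6% × R$1,560.00 = R$277.76
Transit Levy: 6% × R$5,866.00 = R$351.96
Social Insurance: 2.9% × R$5,866.00 = R$170.11
Unemployment Insurance: 1% × R$5,866.00 = R$58.66
Total withheld: R$277.76 + R$351.96 + R$170.11 + R$58.66 = R$858.49
Net pay: R$5,866.00 − R$858.49 = R$5,007.51

R$5,007.51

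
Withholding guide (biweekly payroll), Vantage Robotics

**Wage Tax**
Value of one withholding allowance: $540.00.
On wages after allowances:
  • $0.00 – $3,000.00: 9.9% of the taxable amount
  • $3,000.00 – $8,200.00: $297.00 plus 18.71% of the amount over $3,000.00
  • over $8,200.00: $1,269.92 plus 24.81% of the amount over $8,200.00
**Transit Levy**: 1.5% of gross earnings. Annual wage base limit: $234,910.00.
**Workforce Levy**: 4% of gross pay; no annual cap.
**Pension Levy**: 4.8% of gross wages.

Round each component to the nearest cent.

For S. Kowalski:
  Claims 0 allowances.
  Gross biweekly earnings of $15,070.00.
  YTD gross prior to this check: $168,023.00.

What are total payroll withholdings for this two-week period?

Wage Tax: taxable = $15,070.00
  $1,269.92 + 24.81% × ($15,070.00 − $8,200.00) = $1,269.92 + 24.81% × $6,870.00 = $2,974.37
Transit Levy: 1.5% × $15,070.00 = $226.05
Workforce Levy: 4% × $15,070.00 = $602.80
Pension Levy: 4.8% × $15,070.00 = $723.36
Total: $2,974.37 + $226.05 + $602.80 + $723.36 = $4,526.58

$4,526.58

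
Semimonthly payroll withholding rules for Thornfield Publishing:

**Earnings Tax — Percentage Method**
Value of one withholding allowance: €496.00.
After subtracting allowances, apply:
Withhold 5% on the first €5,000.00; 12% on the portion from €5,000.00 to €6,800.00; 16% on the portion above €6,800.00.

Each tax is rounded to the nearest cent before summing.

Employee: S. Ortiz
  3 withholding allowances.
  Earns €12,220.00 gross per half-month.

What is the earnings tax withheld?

€1,095.12

Earnings Tax: taxable = €12,220.00 − 3×€496.00 = €10,732.00
  €466.00 + 16% × (€10,732.00 − €6,800.00) = €466.00 + 16% × €3,932.00 = €1,095.12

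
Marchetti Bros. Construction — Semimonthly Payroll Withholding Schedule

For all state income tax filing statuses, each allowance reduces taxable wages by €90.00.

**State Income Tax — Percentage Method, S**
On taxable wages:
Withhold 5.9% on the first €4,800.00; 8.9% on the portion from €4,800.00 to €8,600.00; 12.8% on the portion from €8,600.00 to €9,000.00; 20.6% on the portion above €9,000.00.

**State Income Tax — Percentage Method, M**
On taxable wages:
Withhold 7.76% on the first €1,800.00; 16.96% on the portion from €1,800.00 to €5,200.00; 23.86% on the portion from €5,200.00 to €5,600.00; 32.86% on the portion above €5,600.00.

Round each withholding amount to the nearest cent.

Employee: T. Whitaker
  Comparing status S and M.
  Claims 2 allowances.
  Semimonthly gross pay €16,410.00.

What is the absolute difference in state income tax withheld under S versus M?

€2,142.80

State Income Tax (S): taxable = €16,410.00 − 2×€90.00 = €16,230.00
  €672.60 + 20.6% × (€16,230.00 − €9,000.00) = €672.60 + 20.6% × €7,230.00 = €2,161.98
State Income Tax (M): taxable = €16,410.00 − 2×€90.00 = €16,230.00
  €811.76 + 32.86% × (€16,230.00 − €5,600.00) = €811.76 + 32.86% × €10,630.00 = €4,304.78
Difference: |€2,161.98 − €4,304.78| = €2,142.80 (higher under M)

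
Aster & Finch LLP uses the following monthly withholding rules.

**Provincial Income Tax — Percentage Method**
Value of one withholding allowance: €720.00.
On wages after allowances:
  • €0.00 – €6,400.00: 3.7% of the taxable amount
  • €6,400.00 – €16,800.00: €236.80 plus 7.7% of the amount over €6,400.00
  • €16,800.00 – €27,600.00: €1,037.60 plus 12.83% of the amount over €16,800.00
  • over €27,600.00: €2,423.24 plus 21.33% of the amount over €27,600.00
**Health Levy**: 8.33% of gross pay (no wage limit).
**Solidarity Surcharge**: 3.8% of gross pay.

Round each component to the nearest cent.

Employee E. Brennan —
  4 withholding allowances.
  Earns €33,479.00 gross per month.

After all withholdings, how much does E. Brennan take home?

€26,355.07

Provincial Income Tax: taxable = €33,479.00 − 4×€720.00 = €30,599.00
  €2,423.24 + 21.33% × (€30,599.00 − €27,600.00) = €2,423.24 + 21.33% × €2,999.00 = €3,062.93
Health Levy: 8.33% × €33,479.00 = €2,788.80
Solidarity Surcharge: 3.8% × €33,479.00 = €1,272.20
Total withheld: €3,062.93 + €2,788.80 + €1,272.20 = €7,123.93
Net pay: €33,479.00 − €7,123.93 = €26,355.07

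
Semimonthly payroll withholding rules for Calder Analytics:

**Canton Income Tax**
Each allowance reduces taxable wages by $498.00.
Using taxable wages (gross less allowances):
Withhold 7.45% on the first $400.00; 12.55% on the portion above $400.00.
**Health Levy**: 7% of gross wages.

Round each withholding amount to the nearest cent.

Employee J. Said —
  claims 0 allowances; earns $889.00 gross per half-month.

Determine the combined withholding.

$153.40

Canton Income Tax: taxable = $889.00
  $29.80 + 12.55% × ($889.00 − $400.00) = $29.80 + 12.55% × $489.00 = $91.17
Health Levy: 7% × $889.00 = $62.23
Total: $91.17 + $62.23 = $153.40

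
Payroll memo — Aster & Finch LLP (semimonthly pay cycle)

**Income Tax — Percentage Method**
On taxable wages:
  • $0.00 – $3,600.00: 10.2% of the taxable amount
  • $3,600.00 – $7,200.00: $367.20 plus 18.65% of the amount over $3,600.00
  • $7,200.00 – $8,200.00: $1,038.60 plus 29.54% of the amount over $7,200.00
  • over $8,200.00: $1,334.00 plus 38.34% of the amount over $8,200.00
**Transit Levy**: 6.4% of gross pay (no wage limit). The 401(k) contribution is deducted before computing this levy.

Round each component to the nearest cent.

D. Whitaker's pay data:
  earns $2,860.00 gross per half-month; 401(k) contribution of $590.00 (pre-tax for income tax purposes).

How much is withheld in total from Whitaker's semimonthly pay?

Income Tax: taxable = $2,860.00 − $590.00 = $2,270.00
  10.2% × $2,270.00 = $231.54
Transit Levy: 6.4% × $2,270.00 = $145.28
Total: $231.54 + $145.28 = $376.82

$376.82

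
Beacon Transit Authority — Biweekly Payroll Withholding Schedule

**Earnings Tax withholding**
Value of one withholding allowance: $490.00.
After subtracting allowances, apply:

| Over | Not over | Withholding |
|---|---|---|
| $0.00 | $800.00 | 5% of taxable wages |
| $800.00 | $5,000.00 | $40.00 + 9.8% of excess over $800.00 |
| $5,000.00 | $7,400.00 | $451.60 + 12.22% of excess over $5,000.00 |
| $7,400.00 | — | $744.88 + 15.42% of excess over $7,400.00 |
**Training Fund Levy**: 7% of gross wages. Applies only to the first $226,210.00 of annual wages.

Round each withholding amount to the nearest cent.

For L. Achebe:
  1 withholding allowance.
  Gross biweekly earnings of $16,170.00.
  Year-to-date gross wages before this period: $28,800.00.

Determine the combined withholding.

$3,153.56

Earnings Tax: taxable = $16,170.00 − 1×$490.00 = $15,680.00
  $744.88 + 15.42% × ($15,680.00 − $7,400.00) = $744.88 + 15.42% × $8,280.00 = $2,021.66
Training Fund Levy: 7% × $16,170.00 = $1,131.90
Total: $2,021.66 + $1,131.90 = $3,153.56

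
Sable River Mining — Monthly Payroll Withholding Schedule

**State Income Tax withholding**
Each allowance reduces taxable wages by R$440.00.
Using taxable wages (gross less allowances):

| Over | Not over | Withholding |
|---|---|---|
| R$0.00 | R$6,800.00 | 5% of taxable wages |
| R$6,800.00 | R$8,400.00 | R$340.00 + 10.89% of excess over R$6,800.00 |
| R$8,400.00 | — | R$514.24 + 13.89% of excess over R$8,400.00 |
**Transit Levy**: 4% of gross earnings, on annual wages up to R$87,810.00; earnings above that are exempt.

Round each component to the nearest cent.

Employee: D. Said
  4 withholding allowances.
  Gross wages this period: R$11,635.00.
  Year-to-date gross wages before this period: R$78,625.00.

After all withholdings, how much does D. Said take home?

R$10,548.48

State Income Tax: taxable = R$11,635.00 − 4×R$440.00 = R$9,875.00
  R$514.24 + 13.89% × (R$9,875.00 − R$8,400.00) = R$514.24 + 13.89% × R$1,475.00 = R$719.12
Transit Levy: cap R$87,810.00 − YTD R$78,625.00 = R$9,185.00 subject; 4% × R$9,185.00 = R$367.40
Total withheld: R$719.12 + R$367.40 = R$1,086.52
Net pay: R$11,635.00 − R$1,086.52 = R$10,548.48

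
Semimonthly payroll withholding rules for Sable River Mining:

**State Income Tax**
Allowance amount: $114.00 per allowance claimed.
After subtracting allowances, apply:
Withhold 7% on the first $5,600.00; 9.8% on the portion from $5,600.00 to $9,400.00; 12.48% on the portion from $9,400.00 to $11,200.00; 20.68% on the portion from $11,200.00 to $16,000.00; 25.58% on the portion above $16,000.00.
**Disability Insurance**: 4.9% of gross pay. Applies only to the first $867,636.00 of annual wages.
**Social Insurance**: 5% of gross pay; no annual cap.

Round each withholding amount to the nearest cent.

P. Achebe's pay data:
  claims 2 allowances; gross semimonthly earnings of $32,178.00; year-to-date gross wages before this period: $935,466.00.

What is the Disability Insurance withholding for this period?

$0.00

Disability Insurance: YTD $935,466.00 ≥ cap $867,636.00 → $0.00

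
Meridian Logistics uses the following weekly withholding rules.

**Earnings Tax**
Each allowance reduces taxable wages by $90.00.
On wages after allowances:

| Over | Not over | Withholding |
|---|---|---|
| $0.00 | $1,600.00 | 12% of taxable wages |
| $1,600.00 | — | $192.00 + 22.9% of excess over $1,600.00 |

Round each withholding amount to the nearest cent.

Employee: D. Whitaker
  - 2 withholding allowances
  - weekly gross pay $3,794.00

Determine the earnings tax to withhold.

Earnings Tax: taxable = $3,794.00 − 2×$90.00 = $3,614.00
  $192.00 + 22.9% × ($3,614.00 − $1,600.00) = $192.00 + 22.9% × $2,014.00 = $653.21

$653.21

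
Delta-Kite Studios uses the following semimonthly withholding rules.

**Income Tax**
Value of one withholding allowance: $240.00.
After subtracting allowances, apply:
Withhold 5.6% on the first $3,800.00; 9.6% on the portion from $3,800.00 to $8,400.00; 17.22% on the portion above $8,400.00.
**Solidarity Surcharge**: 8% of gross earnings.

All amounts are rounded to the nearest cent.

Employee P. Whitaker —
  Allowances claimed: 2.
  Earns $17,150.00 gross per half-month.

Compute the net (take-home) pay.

$13,699.51

Income Tax: taxable = $17,150.00 − 2×$240.00 = $16,670.00
  $654.40 + 17.22% × ($16,670.00 − $8,400.00) = $654.40 + 17.22% × $8,270.00 = $2,078.49
Solidarity Surcharge: 8% × $17,150.00 = $1,372.00
Total withheld: $2,078.49 + $1,372.00 = $3,450.49
Net pay: $17,150.00 − $3,450.49 = $13,699.51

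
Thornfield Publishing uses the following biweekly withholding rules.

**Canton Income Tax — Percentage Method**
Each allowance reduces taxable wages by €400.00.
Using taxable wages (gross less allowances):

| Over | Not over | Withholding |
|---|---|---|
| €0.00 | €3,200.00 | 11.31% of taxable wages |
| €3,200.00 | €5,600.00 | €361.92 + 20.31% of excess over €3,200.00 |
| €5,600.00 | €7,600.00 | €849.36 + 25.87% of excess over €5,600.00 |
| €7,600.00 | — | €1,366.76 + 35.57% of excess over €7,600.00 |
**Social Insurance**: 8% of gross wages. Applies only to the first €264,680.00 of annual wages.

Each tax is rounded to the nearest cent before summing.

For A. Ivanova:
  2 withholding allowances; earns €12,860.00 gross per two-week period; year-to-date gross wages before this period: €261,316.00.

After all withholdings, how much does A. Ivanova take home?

€9,637.70

Canton Income Tax: taxable = €12,860.00 − 2×€400.00 = €12,060.00
  €1,366.76 + 35.57% × (€12,060.00 − €7,600.00) = €1,366.76 + 35.57% × €4,460.00 = €2,953.18
Social Insurance: cap €264,680.00 − YTD €261,316.00 = €3,364.00 subject; 8% × €3,364.00 = €269.12
Total withheld: €2,953.18 + €269.12 = €3,222.30
Net pay: €12,860.00 − €3,222.30 = €9,637.70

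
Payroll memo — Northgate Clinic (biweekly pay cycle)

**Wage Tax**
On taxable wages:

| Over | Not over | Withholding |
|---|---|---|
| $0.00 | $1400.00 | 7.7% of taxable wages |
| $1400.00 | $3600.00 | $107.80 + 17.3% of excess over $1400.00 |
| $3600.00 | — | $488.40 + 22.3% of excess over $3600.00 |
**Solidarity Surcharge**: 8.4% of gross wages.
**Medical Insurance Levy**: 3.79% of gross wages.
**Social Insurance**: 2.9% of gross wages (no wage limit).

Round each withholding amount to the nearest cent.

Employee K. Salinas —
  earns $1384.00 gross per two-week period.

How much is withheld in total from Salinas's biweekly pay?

Wage Tax: taxable = $1384.00
  7.7% × $1384.00 = $106.57
Solidarity Surcharge: 8.4% × $1384.00 = $116.26
Medical Insurance Levy: 3.79% × $1384.00 = $52.45
Social Insurance: 2.9% × $1384.00 = $40.14
Total: $106.57 + $116.26 + $52.45 + $40.14 = $315.42

$315.42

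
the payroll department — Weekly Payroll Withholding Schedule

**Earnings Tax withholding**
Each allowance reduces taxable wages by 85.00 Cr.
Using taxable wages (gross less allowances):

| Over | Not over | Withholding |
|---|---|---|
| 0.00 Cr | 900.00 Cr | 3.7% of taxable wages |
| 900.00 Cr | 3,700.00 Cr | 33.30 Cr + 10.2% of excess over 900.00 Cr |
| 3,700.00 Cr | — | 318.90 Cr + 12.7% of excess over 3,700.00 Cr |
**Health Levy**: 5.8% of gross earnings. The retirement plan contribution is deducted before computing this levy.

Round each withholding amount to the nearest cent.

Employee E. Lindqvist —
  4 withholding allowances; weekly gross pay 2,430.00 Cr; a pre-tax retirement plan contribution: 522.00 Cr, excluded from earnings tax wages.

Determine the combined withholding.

Earnings Tax: taxable = 2,430.00 Cr − 522.00 Cr − 4×85.00 Cr = 1,568.00 Cr
  33.30 Cr + 10.2% × (1,568.00 Cr − 900.00 Cr) = 33.30 Cr + 10.2% × 668.00 Cr = 101.44 Cr
Health Levy: 5.8% × 1,908.00 Cr = 110.66 Cr
Total: 101.44 Cr + 110.66 Cr = 212.10 Cr

212.10 Cr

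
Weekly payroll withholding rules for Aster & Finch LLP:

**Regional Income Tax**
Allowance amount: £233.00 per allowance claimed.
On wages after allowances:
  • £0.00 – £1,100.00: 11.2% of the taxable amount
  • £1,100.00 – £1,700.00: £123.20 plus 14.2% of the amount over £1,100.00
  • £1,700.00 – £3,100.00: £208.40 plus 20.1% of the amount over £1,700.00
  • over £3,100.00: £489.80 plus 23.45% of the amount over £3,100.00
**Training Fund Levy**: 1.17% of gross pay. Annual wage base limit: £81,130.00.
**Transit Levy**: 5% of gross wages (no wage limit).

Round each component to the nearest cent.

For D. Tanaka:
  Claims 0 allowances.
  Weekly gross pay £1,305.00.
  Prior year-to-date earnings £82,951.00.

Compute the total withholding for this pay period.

£217.56

Regional Income Tax: taxable = £1,305.00
  £123.20 + 14.2% × (£1,305.00 − £1,100.00) = £123.20 + 14.2% × £205.00 = £152.31
Training Fund Levy: YTD £82,951.00 ≥ cap £81,130.00 → £0.00
Transit Levy: 5% × £1,305.00 = £65.25
Total: £152.31 + £0.00 + £65.25 = £217.56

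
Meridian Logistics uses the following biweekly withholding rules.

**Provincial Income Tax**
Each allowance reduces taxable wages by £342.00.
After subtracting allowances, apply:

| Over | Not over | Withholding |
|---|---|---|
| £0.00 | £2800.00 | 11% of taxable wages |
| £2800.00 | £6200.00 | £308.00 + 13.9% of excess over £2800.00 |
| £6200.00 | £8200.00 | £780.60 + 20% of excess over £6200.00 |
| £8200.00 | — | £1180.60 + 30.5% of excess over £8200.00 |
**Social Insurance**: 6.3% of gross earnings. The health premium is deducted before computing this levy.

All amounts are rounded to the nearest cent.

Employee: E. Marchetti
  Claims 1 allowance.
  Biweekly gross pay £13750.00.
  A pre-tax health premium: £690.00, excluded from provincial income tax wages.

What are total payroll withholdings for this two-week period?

Provincial Income Tax: taxable = £13750.00 − £690.00 − 1×£342.00 = £12718.00
  £1180.60 + 30.5% × (£12718.00 − £8200.00) = £1180.60 + 30.5% × £4518.00 = £2558.59
Social Insurance: 6.3% × £13060.00 = £822.78
Total: £2558.59 + £822.78 = £3381.37

£3381.37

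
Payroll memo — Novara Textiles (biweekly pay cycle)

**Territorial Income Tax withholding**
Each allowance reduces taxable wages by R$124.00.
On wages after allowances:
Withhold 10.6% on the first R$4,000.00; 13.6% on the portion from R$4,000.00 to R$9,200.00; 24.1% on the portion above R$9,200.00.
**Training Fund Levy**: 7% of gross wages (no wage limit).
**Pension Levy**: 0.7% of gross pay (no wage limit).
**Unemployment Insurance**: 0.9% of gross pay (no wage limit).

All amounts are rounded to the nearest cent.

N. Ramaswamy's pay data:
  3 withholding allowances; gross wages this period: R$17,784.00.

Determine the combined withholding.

R$4,639.72

Territorial Income Tax: taxable = R$17,784.00 − 3×R$124.00 = R$17,412.00
  R$1,131.20 + 24.1% × (R$17,412.00 − R$9,200.00) = R$1,131.20 + 24.1% × R$8,212.00 = R$3,110.29
Training Fund Levy: 7% × R$17,784.00 = R$1,244.88
Pension Levy: 0.7% × R$17,784.00 = R$124.49
Unemployment Insurance: 0.9% × R$17,784.00 = R$160.06
Total: R$3,110.29 + R$1,244.88 + R$124.49 + R$160.06 = R$4,639.72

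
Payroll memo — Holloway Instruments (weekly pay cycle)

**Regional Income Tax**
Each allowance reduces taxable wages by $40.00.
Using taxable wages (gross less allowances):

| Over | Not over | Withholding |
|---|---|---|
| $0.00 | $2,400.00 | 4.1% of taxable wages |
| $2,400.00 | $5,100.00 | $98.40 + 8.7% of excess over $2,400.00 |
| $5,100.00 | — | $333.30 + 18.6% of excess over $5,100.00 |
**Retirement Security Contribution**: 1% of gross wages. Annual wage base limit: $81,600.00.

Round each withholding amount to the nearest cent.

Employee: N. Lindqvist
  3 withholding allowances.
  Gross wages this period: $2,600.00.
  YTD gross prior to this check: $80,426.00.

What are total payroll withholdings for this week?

Regional Income Tax: taxable = $2,600.00 − 3×$40.00 = $2,480.00
  $98.40 + 8.7% × ($2,480.00 − $2,400.00) = $98.40 + 8.7% × $80.00 = $105.36
Retirement Security Contribution: cap $81,600.00 − YTD $80,426.00 = $1,174.00 subject; 1% × $1,174.00 = $11.74
Total: $105.36 + $11.74 = $117.10

$117.10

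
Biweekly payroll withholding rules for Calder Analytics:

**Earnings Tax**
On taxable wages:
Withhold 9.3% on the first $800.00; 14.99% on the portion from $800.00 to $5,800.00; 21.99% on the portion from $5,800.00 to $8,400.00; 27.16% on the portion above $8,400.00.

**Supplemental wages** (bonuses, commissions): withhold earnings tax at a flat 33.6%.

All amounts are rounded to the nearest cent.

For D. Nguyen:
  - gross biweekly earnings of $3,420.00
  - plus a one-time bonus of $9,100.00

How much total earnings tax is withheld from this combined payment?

$3,524.74

Earnings Tax: taxable = $3,420.00
  $74.40 + 14.99% × ($3,420.00 − $800.00) = $74.40 + 14.99% × $2,620.00 = $467.14
Supplemental (33.6% flat on bonus): 33.6% × $9,100.00 = $3,057.60
Total earnings tax: $467.14 + $3,057.60 = $3,524.74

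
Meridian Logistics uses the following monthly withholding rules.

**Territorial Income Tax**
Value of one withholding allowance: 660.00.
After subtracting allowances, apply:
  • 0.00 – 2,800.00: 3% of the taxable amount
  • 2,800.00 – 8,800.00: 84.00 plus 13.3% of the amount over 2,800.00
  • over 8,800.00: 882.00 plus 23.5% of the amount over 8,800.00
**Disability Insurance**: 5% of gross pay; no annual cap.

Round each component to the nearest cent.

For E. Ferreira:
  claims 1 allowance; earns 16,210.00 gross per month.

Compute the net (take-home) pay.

Territorial Income Tax: taxable = 16,210.00 − 1×660.00 = 15,550.00
  882.00 + 23.5% × (15,550.00 − 8,800.00) = 882.00 + 23.5% × 6,750.00 = 2,468.25
Disability Insurance: 5% × 16,210.00 = 810.50
Total withheld: 2,468.25 + 810.50 = 3,278.75
Net pay: 16,210.00 − 3,278.75 = 12,931.25

12,931.25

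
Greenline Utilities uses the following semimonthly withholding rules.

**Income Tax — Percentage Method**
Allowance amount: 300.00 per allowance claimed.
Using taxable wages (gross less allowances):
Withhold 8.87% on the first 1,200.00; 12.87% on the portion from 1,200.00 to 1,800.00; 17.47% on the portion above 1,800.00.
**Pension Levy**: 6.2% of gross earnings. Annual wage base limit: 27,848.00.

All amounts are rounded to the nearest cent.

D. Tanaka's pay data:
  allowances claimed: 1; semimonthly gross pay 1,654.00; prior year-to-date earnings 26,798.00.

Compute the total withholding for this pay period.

Income Tax: taxable = 1,654.00 − 1×300.00 = 1,354.00
  106.44 + 12.87% × (1,354.00 − 1,200.00) = 106.44 + 12.87% × 154.00 = 126.26
Pension Levy: cap 27,848.00 − YTD 26,798.00 = 1,050.00 subject; 6.2% × 1,050.00 = 65.10
Total: 126.26 + 65.10 = 191.36

191.36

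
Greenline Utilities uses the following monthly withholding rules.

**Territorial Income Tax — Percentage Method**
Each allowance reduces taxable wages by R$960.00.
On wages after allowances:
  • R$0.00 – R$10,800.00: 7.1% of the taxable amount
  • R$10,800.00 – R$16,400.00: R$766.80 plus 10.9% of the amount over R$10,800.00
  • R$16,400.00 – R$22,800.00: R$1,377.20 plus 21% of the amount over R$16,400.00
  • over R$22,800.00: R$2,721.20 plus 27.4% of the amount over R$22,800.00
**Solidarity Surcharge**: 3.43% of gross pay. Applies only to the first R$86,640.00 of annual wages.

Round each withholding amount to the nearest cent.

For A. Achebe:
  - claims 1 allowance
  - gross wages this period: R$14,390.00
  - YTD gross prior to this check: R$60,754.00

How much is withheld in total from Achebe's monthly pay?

Territorial Income Tax: taxable = R$14,390.00 − 1×R$960.00 = R$13,430.00
  R$766.80 + 10.9% × (R$13,430.00 − R$10,800.00) = R$766.80 + 10.9% × R$2,630.00 = R$1,053.47
Solidarity Surcharge: 3.43% × R$14,390.00 = R$493.58
Total: R$1,053.47 + R$493.58 = R$1,547.05

R$1,547.05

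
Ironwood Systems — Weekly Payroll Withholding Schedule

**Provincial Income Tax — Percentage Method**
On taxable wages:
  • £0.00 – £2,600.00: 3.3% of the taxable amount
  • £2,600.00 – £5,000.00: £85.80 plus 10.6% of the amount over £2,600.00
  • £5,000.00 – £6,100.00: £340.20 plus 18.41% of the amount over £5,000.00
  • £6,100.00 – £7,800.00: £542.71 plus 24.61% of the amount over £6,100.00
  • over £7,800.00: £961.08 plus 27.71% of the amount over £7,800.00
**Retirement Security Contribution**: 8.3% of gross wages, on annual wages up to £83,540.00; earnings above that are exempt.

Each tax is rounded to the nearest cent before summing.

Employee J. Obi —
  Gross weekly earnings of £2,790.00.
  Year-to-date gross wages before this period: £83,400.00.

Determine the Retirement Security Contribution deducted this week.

Retirement Security Contribution: cap £83,540.00 − YTD £83,400.00 = £140.00 subject; 8.3% × £140.00 = £11.62

£11.62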